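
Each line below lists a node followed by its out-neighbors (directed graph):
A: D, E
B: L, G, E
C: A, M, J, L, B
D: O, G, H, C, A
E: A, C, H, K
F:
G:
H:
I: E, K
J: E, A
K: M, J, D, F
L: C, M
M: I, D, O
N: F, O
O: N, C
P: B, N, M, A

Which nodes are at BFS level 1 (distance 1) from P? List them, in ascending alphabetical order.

Level 0: P
Level 1: A, B, M, N
Level 2: D, E, F, G, I, L, O
Level 3: C, H, K
Level 4: J

A, B, M, N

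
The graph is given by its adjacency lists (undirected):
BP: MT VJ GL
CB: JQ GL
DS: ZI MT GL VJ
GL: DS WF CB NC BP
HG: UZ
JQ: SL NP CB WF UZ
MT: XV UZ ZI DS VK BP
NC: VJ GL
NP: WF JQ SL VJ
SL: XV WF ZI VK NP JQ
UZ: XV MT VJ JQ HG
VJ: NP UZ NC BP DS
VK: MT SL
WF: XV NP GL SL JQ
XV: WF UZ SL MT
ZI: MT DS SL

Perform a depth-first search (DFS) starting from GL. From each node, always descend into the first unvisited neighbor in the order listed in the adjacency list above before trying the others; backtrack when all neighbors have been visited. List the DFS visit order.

Visit GL
GL → DS
DS → ZI
ZI → MT
MT → XV
XV → WF
WF → NP
NP → JQ
JQ → SL
SL → VK
JQ → CB
JQ → UZ
UZ → VJ
VJ → NC
VJ → BP
UZ → HG

GL → DS → ZI → MT → XV → WF → NP → JQ → SL → VK → CB → UZ → VJ → NC → BP → HG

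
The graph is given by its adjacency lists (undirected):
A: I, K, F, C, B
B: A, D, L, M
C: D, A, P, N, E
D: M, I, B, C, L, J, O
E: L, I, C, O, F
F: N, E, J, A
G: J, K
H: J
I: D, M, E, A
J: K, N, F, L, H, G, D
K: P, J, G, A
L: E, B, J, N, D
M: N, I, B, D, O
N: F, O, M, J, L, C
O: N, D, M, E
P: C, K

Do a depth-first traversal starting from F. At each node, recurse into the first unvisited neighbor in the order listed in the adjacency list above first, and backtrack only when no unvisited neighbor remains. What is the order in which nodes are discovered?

F → N → O → D → M → I → E → L → B → A → K → P → C → J → H → G

Visit F
F → N
N → O
O → D
D → M
M → I
I → E
E → L
L → B
B → A
A → K
K → P
P → C
K → J
J → H
J → G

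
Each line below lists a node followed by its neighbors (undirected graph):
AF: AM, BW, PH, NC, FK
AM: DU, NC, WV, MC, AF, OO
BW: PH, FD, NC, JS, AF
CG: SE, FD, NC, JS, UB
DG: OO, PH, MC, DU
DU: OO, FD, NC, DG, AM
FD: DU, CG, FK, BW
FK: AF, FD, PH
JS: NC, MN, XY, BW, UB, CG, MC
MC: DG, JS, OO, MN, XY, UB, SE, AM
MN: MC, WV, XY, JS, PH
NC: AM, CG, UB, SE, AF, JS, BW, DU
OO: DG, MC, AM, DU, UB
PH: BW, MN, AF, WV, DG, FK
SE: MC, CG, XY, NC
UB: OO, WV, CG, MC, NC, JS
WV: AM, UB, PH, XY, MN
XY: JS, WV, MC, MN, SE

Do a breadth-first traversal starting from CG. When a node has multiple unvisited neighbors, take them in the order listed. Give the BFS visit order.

CG → SE → FD → NC → JS → UB → MC → XY → DU → FK → BW → AM → AF → MN → OO → WV → DG → PH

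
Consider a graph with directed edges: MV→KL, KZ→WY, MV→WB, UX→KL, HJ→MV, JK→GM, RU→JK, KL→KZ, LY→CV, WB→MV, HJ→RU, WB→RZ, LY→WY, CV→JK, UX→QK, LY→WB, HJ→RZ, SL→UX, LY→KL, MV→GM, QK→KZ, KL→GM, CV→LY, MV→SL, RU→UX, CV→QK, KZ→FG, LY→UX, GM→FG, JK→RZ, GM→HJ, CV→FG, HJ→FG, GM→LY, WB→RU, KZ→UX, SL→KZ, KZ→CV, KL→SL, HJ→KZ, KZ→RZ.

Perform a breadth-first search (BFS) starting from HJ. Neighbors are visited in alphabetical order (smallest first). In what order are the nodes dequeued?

Visit HJ; enqueue FG, KZ, MV, RU, RZ → queue [FG, KZ, MV, RU, RZ]
Visit FG → queue [KZ, MV, RU, RZ]
Visit KZ; enqueue CV, UX, WY → queue [MV, RU, RZ, CV, UX, WY]
Visit MV; enqueue GM, KL, SL, WB → queue [RU, RZ, CV, UX, WY, GM, KL, SL, WB]
Visit RU; enqueue JK → queue [RZ, CV, UX, WY, GM, KL, SL, WB, JK]
Visit RZ → queue [CV, UX, WY, GM, KL, SL, WB, JK]
Visit CV; enqueue LY, QK → queue [UX, WY, GM, KL, SL, WB, JK, LY, QK]
Visit UX → queue [WY, GM, KL, SL, WB, JK, LY, QK]
Visit WY → queue [GM, KL, SL, WB, JK, LY, QK]
Visit GM → queue [KL, SL, WB, JK, LY, QK]
Visit KL → queue [SL, WB, JK, LY, QK]
Visit SL → queue [WB, JK, LY, QK]
Visit WB → queue [JK, LY, QK]
Visit JK → queue [LY, QK]
Visit LY → queue [QK]
Visit QK → queue []

HJ, FG, KZ, MV, RU, RZ, CV, UX, WY, GM, KL, SL, WB, JK, LY, QK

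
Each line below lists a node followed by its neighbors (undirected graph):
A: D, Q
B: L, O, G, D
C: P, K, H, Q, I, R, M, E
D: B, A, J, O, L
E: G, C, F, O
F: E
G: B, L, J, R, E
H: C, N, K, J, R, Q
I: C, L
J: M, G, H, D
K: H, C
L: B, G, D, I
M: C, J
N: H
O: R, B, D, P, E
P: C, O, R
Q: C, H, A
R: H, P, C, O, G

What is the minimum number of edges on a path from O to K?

Level 0: O
Level 1: B, D, E, P, R
Level 2: A, C, F, G, H, J, L
Level 3: I, K, M, N, Q
K first appears at level 3.

3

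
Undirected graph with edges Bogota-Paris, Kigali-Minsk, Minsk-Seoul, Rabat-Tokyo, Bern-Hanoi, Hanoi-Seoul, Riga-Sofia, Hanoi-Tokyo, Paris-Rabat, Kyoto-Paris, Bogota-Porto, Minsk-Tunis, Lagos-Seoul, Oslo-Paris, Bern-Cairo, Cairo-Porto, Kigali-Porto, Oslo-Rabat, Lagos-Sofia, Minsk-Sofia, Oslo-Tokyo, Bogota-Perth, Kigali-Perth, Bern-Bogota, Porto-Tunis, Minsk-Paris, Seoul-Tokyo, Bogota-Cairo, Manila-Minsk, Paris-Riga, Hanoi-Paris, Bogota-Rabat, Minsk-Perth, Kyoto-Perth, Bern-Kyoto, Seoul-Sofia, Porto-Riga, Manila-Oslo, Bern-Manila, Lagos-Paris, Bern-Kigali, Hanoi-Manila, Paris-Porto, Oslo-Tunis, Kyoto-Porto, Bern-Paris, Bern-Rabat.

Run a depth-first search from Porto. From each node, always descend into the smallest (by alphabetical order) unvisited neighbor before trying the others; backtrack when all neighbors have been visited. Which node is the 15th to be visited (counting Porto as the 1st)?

Visit Porto
Porto → Bogota
Bogota → Bern
Bern → Cairo
Bern → Hanoi
Hanoi → Manila
Manila → Minsk
Minsk → Kigali
Kigali → Perth
Perth → Kyoto
Kyoto → Paris
Paris → Lagos
Lagos → Seoul
Seoul → Sofia
Sofia → Riga
Seoul → Tokyo
Tokyo → Oslo
Oslo → Rabat
Oslo → Tunis

Visit order: Porto, Bogota, Bern, Cairo, Hanoi, Manila, Minsk, Kigali, Perth, Kyoto, Paris, Lagos, Seoul, Sofia, Riga, Tokyo, Oslo, Rabat, Tunis

Riga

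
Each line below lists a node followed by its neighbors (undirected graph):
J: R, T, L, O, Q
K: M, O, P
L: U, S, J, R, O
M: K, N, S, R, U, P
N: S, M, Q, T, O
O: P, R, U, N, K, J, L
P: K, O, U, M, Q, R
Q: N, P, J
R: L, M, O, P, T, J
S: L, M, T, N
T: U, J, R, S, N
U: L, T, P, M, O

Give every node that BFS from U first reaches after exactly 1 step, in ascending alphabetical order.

L, M, O, P, T

Level 0: U
Level 1: L, M, O, P, T
Level 2: J, K, N, Q, R, S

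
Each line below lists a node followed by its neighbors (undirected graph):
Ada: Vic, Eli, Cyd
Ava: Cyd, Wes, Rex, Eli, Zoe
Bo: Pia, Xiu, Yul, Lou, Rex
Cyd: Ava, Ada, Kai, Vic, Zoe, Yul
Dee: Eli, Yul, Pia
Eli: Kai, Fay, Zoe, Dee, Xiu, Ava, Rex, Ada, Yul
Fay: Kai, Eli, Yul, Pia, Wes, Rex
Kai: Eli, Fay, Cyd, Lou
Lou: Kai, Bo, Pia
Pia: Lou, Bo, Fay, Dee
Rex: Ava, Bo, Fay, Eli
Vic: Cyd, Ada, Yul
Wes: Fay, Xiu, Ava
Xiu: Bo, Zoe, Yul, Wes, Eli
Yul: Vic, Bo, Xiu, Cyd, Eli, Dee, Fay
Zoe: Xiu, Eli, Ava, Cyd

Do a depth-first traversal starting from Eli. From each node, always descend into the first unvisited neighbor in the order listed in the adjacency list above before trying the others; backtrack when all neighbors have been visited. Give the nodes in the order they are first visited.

Eli, Kai, Fay, Yul, Vic, Cyd, Ava, Wes, Xiu, Bo, Pia, Lou, Dee, Rex, Zoe, Ada

Visit Eli
Eli → Kai
Kai → Fay
Fay → Yul
Yul → Vic
Vic → Cyd
Cyd → Ava
Ava → Wes
Wes → Xiu
Xiu → Bo
Bo → Pia
Pia → Lou
Pia → Dee
Bo → Rex
Xiu → Zoe
Cyd → Ada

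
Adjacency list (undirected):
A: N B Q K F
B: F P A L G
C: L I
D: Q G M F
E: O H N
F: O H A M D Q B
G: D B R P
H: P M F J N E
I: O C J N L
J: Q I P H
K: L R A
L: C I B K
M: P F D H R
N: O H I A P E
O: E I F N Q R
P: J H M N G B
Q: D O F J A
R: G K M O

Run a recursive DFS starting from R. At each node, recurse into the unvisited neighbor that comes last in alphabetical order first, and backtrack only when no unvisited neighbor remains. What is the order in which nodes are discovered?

Visit R
R → O
O → Q
Q → J
J → P
P → N
N → I
I → L
L → K
K → A
A → F
F → M
M → H
H → E
M → D
D → G
G → B
L → C

R -> O -> Q -> J -> P -> N -> I -> L -> K -> A -> F -> M -> H -> E -> D -> G -> B -> C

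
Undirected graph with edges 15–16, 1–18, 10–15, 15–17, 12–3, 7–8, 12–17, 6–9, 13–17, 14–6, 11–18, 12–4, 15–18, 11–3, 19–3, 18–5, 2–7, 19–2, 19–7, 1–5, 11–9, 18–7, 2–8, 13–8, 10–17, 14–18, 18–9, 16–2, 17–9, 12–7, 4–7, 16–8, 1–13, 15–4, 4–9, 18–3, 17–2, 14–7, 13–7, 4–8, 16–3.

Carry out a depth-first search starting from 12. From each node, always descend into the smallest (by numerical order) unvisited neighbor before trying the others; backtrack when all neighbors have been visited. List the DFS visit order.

12, 3, 11, 9, 4, 7, 2, 8, 13, 1, 5, 18, 14, 6, 15, 10, 17, 16, 19

Visit 12
12 → 3
3 → 11
11 → 9
9 → 4
4 → 7
7 → 2
2 → 8
8 → 13
13 → 1
1 → 5
5 → 18
18 → 14
14 → 6
18 → 15
15 → 10
10 → 17
15 → 16
2 → 19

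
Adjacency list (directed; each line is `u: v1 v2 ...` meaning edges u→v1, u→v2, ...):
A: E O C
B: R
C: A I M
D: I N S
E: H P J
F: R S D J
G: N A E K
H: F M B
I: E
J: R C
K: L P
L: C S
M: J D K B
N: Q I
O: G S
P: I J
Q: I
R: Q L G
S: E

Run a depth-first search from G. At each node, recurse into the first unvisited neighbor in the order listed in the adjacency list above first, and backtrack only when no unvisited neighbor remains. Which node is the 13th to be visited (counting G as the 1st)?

S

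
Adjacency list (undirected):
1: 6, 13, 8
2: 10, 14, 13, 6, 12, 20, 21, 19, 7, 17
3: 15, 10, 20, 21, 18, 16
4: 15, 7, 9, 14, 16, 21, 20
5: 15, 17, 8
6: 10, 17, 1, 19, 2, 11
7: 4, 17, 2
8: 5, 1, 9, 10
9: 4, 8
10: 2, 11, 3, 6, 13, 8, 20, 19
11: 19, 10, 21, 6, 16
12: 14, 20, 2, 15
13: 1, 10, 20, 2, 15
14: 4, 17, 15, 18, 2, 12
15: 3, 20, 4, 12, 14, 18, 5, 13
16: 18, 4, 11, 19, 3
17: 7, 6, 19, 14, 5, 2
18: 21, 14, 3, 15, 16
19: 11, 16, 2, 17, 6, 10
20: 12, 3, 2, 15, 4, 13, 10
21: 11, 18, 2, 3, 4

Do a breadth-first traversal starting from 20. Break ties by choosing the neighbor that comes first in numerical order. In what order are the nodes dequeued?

Visit 20; enqueue 2, 3, 4, 10, 12, 13, 15 → queue [2, 3, 4, 10, 12, 13, 15]
Visit 2; enqueue 6, 7, 14, 17, 19, 21 → queue [3, 4, 10, 12, 13, 15, 6, 7, 14, 17, 19, 21]
Visit 3; enqueue 16, 18 → queue [4, 10, 12, 13, 15, 6, 7, 14, 17, 19, 21, 16, 18]
Visit 4; enqueue 9 → queue [10, 12, 13, 15, 6, 7, 14, 17, 19, 21, 16, 18, 9]
Visit 10; enqueue 8, 11 → queue [12, 13, 15, 6, 7, 14, 17, 19, 21, 16, 18, 9, 8, 11]
Visit 12 → queue [13, 15, 6, 7, 14, 17, 19, 21, 16, 18, 9, 8, 11]
Visit 13; enqueue 1 → queue [15, 6, 7, 14, 17, 19, 21, 16, 18, 9, 8, 11, 1]
Visit 15; enqueue 5 → queue [6, 7, 14, 17, 19, 21, 16, 18, 9, 8, 11, 1, 5]
Visit 6 → queue [7, 14, 17, 19, 21, 16, 18, 9, 8, 11, 1, 5]
Visit 7 → queue [14, 17, 19, 21, 16, 18, 9, 8, 11, 1, 5]
Visit 14 → queue [17, 19, 21, 16, 18, 9, 8, 11, 1, 5]
Visit 17 → queue [19, 21, 16, 18, 9, 8, 11, 1, 5]
Visit 19 → queue [21, 16, 18, 9, 8, 11, 1, 5]
Visit 21 → queue [16, 18, 9, 8, 11, 1, 5]
Visit 16 → queue [18, 9, 8, 11, 1, 5]
Visit 18 → queue [9, 8, 11, 1, 5]
Visit 9 → queue [8, 11, 1, 5]
Visit 8 → queue [11, 1, 5]
Visit 11 → queue [1, 5]
Visit 1 → queue [5]
Visit 5 → queue []

20 2 3 4 10 12 13 15 6 7 14 17 19 21 16 18 9 8 11 1 5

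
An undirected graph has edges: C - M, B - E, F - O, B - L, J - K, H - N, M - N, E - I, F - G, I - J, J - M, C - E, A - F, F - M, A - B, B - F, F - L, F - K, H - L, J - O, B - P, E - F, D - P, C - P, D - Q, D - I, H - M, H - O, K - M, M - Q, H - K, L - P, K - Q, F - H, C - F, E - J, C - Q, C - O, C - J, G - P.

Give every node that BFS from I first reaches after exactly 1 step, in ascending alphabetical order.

D, E, J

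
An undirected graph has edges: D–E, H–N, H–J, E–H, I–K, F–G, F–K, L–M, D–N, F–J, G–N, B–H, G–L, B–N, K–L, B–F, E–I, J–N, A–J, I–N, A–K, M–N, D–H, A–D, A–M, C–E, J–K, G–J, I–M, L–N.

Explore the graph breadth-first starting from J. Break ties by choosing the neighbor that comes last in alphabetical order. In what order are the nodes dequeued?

J → N → K → H → G → F → A → M → L → I → D → B → E → C

Visit J; enqueue N, K, H, G, F, A → queue [N, K, H, G, F, A]
Visit N; enqueue M, L, I, D, B → queue [K, H, G, F, A, M, L, I, D, B]
Visit K → queue [H, G, F, A, M, L, I, D, B]
Visit H; enqueue E → queue [G, F, A, M, L, I, D, B, E]
Visit G → queue [F, A, M, L, I, D, B, E]
Visit F → queue [A, M, L, I, D, B, E]
Visit A → queue [M, L, I, D, B, E]
Visit M → queue [L, I, D, B, E]
Visit L → queue [I, D, B, E]
Visit I → queue [D, B, E]
Visit D → queue [B, E]
Visit B → queue [E]
Visit E; enqueue C → queue [C]
Visit C → queue []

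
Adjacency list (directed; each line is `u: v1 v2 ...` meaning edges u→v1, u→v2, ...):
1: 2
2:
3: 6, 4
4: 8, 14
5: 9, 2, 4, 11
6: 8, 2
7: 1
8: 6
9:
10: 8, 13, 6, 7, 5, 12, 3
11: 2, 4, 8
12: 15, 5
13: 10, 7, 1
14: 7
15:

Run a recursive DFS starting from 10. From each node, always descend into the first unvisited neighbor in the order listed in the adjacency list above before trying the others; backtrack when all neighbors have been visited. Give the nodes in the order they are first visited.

10, 8, 6, 2, 13, 7, 1, 5, 9, 4, 14, 11, 12, 15, 3

Visit 10
10 → 8
8 → 6
6 → 2
10 → 13
13 → 7
7 → 1
10 → 5
5 → 9
5 → 4
4 → 14
5 → 11
10 → 12
12 → 15
10 → 3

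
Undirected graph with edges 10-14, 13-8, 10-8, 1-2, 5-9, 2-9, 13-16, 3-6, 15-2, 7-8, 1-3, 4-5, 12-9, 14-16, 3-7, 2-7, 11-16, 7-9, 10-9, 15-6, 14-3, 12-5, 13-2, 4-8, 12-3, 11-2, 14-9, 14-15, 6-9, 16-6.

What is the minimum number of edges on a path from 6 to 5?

2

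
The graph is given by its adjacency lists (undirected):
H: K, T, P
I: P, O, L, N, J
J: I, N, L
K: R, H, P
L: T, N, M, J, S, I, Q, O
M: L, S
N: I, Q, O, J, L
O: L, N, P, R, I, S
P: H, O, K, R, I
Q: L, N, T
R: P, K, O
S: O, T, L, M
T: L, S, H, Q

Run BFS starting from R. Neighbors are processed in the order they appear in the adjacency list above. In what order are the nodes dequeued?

Visit R; enqueue P, K, O → queue [P, K, O]
Visit P; enqueue H, I → queue [K, O, H, I]
Visit K → queue [O, H, I]
Visit O; enqueue L, N, S → queue [H, I, L, N, S]
Visit H; enqueue T → queue [I, L, N, S, T]
Visit I; enqueue J → queue [L, N, S, T, J]
Visit L; enqueue M, Q → queue [N, S, T, J, M, Q]
Visit N → queue [S, T, J, M, Q]
Visit S → queue [T, J, M, Q]
Visit T → queue [J, M, Q]
Visit J → queue [M, Q]
Visit M → queue [Q]
Visit Q → queue []

R P K O H I L N S T J M Q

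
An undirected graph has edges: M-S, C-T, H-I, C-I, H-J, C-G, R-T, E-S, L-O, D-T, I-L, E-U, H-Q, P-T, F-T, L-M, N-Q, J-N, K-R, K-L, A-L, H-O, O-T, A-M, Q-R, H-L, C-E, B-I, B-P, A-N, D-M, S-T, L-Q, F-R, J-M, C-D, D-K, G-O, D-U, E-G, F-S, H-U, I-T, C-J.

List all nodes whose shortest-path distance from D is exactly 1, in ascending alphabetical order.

Level 0: D
Level 1: C, K, M, T, U
Level 2: A, E, F, G, H, I, J, L, O, P, R, S
Level 3: B, N, Q

C, K, M, T, U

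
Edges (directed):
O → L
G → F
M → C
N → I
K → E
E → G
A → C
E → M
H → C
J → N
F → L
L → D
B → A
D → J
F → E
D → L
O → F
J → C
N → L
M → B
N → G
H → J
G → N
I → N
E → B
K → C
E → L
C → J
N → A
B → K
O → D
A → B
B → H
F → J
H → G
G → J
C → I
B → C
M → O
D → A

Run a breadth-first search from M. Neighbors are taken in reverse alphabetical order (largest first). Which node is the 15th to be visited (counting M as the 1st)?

Visit M; enqueue O, C, B → queue [O, C, B]
Visit O; enqueue L, F, D → queue [C, B, L, F, D]
Visit C; enqueue J, I → queue [B, L, F, D, J, I]
Visit B; enqueue K, H, A → queue [L, F, D, J, I, K, H, A]
Visit L → queue [F, D, J, I, K, H, A]
Visit F; enqueue E → queue [D, J, I, K, H, A, E]
Visit D → queue [J, I, K, H, A, E]
Visit J; enqueue N → queue [I, K, H, A, E, N]
Visit I → queue [K, H, A, E, N]
Visit K → queue [H, A, E, N]
Visit H; enqueue G → queue [A, E, N, G]
Visit A → queue [E, N, G]
Visit E → queue [N, G]
Visit N → queue [G]
Visit G → queue []

Visit order: M, O, C, B, L, F, D, J, I, K, H, A, E, N, G

G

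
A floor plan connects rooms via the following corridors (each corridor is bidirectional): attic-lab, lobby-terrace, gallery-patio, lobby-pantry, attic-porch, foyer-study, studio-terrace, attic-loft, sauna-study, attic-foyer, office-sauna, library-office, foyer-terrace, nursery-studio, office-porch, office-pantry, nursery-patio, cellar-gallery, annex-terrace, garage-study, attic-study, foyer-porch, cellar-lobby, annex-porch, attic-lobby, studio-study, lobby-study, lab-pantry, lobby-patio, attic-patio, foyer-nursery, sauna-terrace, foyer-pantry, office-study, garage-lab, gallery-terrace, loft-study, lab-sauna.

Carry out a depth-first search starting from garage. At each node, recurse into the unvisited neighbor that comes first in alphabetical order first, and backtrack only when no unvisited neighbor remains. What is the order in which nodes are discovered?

garage -> lab -> attic -> foyer -> nursery -> patio -> gallery -> cellar -> lobby -> pantry -> office -> library -> porch -> annex -> terrace -> sauna -> study -> loft -> studio

Visit garage
garage → lab
lab → attic
attic → foyer
foyer → nursery
nursery → patio
patio → gallery
gallery → cellar
cellar → lobby
lobby → pantry
pantry → office
office → library
office → porch
porch → annex
annex → terrace
terrace → sauna
sauna → study
study → loft
study → studio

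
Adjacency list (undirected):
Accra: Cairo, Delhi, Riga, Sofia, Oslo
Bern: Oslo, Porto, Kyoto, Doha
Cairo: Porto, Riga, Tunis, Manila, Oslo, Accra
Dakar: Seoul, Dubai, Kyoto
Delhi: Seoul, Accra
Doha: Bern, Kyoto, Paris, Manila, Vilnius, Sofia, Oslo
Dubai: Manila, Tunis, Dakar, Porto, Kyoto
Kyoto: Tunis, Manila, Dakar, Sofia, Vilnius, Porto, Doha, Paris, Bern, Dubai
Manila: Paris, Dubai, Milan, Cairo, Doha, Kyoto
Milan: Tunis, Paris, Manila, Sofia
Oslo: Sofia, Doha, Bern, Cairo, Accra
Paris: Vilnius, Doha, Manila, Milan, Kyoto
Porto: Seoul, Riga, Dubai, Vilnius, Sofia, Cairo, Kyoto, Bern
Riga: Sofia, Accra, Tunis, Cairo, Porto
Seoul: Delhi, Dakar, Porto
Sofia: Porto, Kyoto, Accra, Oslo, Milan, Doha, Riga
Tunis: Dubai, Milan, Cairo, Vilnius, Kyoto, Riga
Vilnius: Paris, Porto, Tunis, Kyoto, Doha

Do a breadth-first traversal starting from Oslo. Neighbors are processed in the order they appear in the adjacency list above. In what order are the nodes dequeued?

Oslo Sofia Doha Bern Cairo Accra Porto Kyoto Milan Riga Paris Manila Vilnius Tunis Delhi Seoul Dubai Dakar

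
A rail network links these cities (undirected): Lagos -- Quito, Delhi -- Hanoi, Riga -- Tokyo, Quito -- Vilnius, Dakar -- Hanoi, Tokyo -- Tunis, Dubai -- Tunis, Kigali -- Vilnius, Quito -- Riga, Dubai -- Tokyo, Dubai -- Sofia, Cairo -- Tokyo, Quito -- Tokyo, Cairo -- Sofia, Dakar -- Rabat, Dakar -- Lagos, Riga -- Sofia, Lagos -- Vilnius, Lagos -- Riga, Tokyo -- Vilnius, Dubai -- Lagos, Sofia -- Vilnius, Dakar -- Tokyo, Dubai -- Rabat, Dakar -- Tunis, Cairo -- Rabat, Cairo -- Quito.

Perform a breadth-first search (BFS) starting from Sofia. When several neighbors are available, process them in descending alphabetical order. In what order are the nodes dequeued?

Visit Sofia; enqueue Vilnius, Riga, Dubai, Cairo → queue [Vilnius, Riga, Dubai, Cairo]
Visit Vilnius; enqueue Tokyo, Quito, Lagos, Kigali → queue [Riga, Dubai, Cairo, Tokyo, Quito, Lagos, Kigali]
Visit Riga → queue [Dubai, Cairo, Tokyo, Quito, Lagos, Kigali]
Visit Dubai; enqueue Tunis, Rabat → queue [Cairo, Tokyo, Quito, Lagos, Kigali, Tunis, Rabat]
Visit Cairo → queue [Tokyo, Quito, Lagos, Kigali, Tunis, Rabat]
Visit Tokyo; enqueue Dakar → queue [Quito, Lagos, Kigali, Tunis, Rabat, Dakar]
Visit Quito → queue [Lagos, Kigali, Tunis, Rabat, Dakar]
Visit Lagos → queue [Kigali, Tunis, Rabat, Dakar]
Visit Kigali → queue [Tunis, Rabat, Dakar]
Visit Tunis → queue [Rabat, Dakar]
Visit Rabat → queue [Dakar]
Visit Dakar; enqueue Hanoi → queue [Hanoi]
Visit Hanoi; enqueue Delhi → queue [Delhi]
Visit Delhi → queue []

Sofia Vilnius Riga Dubai Cairo Tokyo Quito Lagos Kigali Tunis Rabat Dakar Hanoi Delhi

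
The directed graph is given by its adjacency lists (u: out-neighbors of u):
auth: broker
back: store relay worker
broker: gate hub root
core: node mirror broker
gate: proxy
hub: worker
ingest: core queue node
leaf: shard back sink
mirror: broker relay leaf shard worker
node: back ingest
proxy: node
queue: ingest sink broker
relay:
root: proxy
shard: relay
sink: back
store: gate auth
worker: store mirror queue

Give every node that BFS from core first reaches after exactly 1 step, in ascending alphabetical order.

broker, mirror, node

Level 0: core
Level 1: broker, mirror, node
Level 2: back, gate, hub, ingest, leaf, relay, root, shard, worker
Level 3: proxy, queue, sink, store
Level 4: auth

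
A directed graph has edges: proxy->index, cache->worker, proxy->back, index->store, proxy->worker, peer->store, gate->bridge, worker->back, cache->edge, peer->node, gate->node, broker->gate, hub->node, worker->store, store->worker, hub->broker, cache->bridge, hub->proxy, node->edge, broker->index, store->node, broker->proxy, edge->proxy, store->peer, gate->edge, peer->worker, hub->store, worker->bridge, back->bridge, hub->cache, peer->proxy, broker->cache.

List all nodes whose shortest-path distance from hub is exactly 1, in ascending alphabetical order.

Level 0: hub
Level 1: broker, cache, node, proxy, store
Level 2: back, bridge, edge, gate, index, peer, worker

broker, cache, node, proxy, store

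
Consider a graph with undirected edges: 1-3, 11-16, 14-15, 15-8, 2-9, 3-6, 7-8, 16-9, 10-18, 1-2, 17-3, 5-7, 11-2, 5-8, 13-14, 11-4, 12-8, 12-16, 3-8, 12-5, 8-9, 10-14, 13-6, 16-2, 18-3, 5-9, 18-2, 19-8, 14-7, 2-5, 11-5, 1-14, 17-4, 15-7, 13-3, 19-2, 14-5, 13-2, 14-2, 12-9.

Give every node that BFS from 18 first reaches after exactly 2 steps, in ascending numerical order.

1, 5, 6, 8, 9, 11, 13, 14, 16, 17, 19

Level 0: 18
Level 1: 2, 3, 10
Level 2: 1, 5, 6, 8, 9, 11, 13, 14, 16, 17, 19
Level 3: 4, 7, 12, 15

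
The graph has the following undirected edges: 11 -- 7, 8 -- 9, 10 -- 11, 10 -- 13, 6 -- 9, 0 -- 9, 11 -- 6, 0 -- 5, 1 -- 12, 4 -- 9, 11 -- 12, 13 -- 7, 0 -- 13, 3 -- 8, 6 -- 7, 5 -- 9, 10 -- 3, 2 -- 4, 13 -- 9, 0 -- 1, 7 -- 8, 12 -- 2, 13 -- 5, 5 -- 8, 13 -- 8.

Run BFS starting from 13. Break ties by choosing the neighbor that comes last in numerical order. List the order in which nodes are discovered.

13 -> 10 -> 9 -> 8 -> 7 -> 5 -> 0 -> 11 -> 3 -> 6 -> 4 -> 1 -> 12 -> 2

Visit 13; enqueue 10, 9, 8, 7, 5, 0 → queue [10, 9, 8, 7, 5, 0]
Visit 10; enqueue 11, 3 → queue [9, 8, 7, 5, 0, 11, 3]
Visit 9; enqueue 6, 4 → queue [8, 7, 5, 0, 11, 3, 6, 4]
Visit 8 → queue [7, 5, 0, 11, 3, 6, 4]
Visit 7 → queue [5, 0, 11, 3, 6, 4]
Visit 5 → queue [0, 11, 3, 6, 4]
Visit 0; enqueue 1 → queue [11, 3, 6, 4, 1]
Visit 11; enqueue 12 → queue [3, 6, 4, 1, 12]
Visit 3 → queue [6, 4, 1, 12]
Visit 6 → queue [4, 1, 12]
Visit 4; enqueue 2 → queue [1, 12, 2]
Visit 1 → queue [12, 2]
Visit 12 → queue [2]
Visit 2 → queue []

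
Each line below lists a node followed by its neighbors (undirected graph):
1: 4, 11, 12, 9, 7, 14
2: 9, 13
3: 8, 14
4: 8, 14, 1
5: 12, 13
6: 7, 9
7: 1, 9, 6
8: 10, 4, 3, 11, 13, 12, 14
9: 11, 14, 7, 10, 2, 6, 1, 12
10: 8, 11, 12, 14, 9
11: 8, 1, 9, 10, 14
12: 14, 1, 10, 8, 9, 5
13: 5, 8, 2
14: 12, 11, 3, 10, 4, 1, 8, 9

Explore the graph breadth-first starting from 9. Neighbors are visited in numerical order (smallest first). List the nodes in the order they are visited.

9 -> 1 -> 2 -> 6 -> 7 -> 10 -> 11 -> 12 -> 14 -> 4 -> 13 -> 8 -> 5 -> 3

Visit 9; enqueue 1, 2, 6, 7, 10, 11, 12, 14 → queue [1, 2, 6, 7, 10, 11, 12, 14]
Visit 1; enqueue 4 → queue [2, 6, 7, 10, 11, 12, 14, 4]
Visit 2; enqueue 13 → queue [6, 7, 10, 11, 12, 14, 4, 13]
Visit 6 → queue [7, 10, 11, 12, 14, 4, 13]
Visit 7 → queue [10, 11, 12, 14, 4, 13]
Visit 10; enqueue 8 → queue [11, 12, 14, 4, 13, 8]
Visit 11 → queue [12, 14, 4, 13, 8]
Visit 12; enqueue 5 → queue [14, 4, 13, 8, 5]
Visit 14; enqueue 3 → queue [4, 13, 8, 5, 3]
Visit 4 → queue [13, 8, 5, 3]
Visit 13 → queue [8, 5, 3]
Visit 8 → queue [5, 3]
Visit 5 → queue [3]
Visit 3 → queue []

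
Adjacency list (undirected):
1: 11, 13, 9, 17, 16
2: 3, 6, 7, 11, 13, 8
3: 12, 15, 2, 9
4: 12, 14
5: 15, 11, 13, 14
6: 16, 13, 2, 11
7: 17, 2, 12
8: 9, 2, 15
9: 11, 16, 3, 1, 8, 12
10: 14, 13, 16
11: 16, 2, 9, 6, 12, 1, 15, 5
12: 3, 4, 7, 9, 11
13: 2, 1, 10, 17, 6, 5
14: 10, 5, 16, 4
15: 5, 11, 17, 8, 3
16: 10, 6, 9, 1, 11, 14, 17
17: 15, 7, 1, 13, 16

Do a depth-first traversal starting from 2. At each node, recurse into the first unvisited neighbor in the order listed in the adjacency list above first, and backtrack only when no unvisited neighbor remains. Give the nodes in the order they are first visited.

Visit 2
2 → 3
3 → 12
12 → 4
4 → 14
14 → 10
10 → 13
13 → 1
1 → 11
11 → 16
16 → 6
16 → 9
9 → 8
8 → 15
15 → 5
15 → 17
17 → 7

2 -> 3 -> 12 -> 4 -> 14 -> 10 -> 13 -> 1 -> 11 -> 16 -> 6 -> 9 -> 8 -> 15 -> 5 -> 17 -> 7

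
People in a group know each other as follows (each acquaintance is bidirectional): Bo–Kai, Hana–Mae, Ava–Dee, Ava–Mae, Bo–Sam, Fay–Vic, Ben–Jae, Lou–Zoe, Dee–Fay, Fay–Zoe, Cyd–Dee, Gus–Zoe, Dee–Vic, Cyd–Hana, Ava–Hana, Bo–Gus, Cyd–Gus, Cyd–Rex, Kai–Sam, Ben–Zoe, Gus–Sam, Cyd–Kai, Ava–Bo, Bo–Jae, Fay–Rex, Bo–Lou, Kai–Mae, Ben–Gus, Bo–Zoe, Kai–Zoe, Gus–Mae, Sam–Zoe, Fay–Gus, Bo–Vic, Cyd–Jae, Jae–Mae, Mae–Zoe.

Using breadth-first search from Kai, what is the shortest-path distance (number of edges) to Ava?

Level 0: Kai
Level 1: Bo, Cyd, Mae, Sam, Zoe
Level 2: Ava, Ben, Dee, Fay, Gus, Hana, Jae, Lou, Rex, Vic
Ava first appears at level 2.

2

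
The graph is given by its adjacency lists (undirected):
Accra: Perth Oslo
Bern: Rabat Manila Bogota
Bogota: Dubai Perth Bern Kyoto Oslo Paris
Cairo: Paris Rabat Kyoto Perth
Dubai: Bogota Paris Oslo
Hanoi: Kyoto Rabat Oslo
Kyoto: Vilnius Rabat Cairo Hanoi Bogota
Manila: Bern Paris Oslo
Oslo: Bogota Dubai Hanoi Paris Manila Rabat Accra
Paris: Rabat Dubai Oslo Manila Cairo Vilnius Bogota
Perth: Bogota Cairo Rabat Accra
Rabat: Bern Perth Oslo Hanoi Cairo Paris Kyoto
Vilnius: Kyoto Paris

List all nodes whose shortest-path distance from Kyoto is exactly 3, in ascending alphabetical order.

Accra, Manila

Level 0: Kyoto
Level 1: Bogota, Cairo, Hanoi, Rabat, Vilnius
Level 2: Bern, Dubai, Oslo, Paris, Perth
Level 3: Accra, Manila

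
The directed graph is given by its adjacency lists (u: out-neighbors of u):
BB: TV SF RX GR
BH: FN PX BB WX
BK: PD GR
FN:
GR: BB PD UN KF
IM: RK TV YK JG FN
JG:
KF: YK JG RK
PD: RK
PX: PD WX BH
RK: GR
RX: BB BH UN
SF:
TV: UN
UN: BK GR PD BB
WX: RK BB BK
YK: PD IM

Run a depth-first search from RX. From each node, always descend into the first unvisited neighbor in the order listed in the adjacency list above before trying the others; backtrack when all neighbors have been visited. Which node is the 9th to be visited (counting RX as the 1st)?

KF

Visit RX
RX → BB
BB → TV
TV → UN
UN → BK
BK → PD
PD → RK
RK → GR
GR → KF
KF → YK
YK → IM
IM → JG
IM → FN
BB → SF
RX → BH
BH → PX
PX → WX

Visit order: RX, BB, TV, UN, BK, PD, RK, GR, KF, YK, IM, JG, FN, SF, BH, PX, WX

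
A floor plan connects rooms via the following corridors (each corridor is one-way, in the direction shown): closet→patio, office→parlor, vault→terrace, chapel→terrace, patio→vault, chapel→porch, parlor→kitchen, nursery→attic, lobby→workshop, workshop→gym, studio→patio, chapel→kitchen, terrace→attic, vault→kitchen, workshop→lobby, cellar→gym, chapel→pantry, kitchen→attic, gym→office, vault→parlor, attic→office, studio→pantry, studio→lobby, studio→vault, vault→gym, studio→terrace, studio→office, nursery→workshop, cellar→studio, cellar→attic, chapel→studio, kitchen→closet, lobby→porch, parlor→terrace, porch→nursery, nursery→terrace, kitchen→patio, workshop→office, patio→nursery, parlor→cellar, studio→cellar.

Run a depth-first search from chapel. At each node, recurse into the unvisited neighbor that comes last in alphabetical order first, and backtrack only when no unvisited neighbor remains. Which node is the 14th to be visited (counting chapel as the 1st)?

closet

Visit chapel
chapel → terrace
terrace → attic
attic → office
office → parlor
parlor → kitchen
kitchen → patio
patio → vault
vault → gym
patio → nursery
nursery → workshop
workshop → lobby
lobby → porch
kitchen → closet
parlor → cellar
cellar → studio
studio → pantry

Visit order: chapel, terrace, attic, office, parlor, kitchen, patio, vault, gym, nursery, workshop, lobby, porch, closet, cellar, studio, pantry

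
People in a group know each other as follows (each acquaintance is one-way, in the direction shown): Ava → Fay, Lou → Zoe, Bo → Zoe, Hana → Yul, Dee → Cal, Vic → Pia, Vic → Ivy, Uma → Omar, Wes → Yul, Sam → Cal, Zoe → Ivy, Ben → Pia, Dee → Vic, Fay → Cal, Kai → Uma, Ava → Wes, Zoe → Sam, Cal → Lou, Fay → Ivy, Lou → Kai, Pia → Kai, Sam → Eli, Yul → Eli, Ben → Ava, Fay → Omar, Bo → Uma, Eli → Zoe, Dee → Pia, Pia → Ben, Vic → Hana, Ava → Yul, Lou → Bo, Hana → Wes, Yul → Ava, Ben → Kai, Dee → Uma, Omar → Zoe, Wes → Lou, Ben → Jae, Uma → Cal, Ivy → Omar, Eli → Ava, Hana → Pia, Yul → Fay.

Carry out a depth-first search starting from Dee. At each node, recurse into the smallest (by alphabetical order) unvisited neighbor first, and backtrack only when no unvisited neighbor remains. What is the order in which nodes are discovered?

Dee → Cal → Lou → Bo → Uma → Omar → Zoe → Ivy → Sam → Eli → Ava → Fay → Wes → Yul → Kai → Pia → Ben → Jae → Vic → Hana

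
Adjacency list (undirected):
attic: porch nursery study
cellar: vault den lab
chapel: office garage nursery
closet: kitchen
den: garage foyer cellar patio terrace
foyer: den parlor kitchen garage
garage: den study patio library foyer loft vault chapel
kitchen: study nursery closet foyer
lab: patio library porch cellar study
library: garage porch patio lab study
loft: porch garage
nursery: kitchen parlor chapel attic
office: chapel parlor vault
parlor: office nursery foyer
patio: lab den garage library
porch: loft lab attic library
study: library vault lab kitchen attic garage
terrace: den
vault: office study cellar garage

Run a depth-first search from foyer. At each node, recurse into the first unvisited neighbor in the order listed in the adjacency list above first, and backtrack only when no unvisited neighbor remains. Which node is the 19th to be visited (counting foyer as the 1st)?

Visit foyer
foyer → den
den → garage
garage → study
study → library
library → porch
porch → loft
porch → lab
lab → patio
lab → cellar
cellar → vault
vault → office
office → chapel
chapel → nursery
nursery → kitchen
kitchen → closet
nursery → parlor
nursery → attic
den → terrace

Visit order: foyer, den, garage, study, library, porch, loft, lab, patio, cellar, vault, office, chapel, nursery, kitchen, closet, parlor, attic, terrace

terrace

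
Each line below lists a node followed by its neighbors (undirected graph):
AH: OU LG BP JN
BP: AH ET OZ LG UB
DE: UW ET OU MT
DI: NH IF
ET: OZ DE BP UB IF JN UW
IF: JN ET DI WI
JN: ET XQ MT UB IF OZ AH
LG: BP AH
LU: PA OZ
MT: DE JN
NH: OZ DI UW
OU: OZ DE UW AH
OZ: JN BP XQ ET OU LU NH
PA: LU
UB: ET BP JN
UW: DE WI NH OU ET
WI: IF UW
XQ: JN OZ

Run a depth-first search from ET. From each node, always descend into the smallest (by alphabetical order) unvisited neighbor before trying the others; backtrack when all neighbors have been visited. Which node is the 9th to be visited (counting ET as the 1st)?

Visit ET
ET → BP
BP → AH
AH → JN
JN → IF
IF → DI
DI → NH
NH → OZ
OZ → LU
LU → PA
OZ → OU
OU → DE
DE → MT
DE → UW
UW → WI
OZ → XQ
JN → UB
AH → LG

Visit order: ET, BP, AH, JN, IF, DI, NH, OZ, LU, PA, OU, DE, MT, UW, WI, XQ, UB, LG

LU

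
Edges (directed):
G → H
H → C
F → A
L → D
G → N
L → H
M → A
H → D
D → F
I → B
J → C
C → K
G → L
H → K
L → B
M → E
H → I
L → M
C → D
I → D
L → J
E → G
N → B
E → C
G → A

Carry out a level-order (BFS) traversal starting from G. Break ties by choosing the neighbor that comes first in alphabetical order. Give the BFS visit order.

G → A → H → L → N → C → D → I → K → B → J → M → F → E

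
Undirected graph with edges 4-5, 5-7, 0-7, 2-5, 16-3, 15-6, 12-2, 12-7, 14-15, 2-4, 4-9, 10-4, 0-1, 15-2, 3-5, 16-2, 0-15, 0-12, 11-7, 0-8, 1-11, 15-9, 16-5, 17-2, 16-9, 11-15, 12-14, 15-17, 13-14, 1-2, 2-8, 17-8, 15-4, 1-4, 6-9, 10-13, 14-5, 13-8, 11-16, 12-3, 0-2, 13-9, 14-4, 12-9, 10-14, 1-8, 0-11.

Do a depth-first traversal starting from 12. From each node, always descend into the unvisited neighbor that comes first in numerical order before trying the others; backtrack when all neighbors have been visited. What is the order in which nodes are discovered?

Visit 12
12 → 0
0 → 1
1 → 2
2 → 4
4 → 5
5 → 3
3 → 16
16 → 9
9 → 6
6 → 15
15 → 11
11 → 7
15 → 14
14 → 10
10 → 13
13 → 8
8 → 17

12 0 1 2 4 5 3 16 9 6 15 11 7 14 10 13 8 17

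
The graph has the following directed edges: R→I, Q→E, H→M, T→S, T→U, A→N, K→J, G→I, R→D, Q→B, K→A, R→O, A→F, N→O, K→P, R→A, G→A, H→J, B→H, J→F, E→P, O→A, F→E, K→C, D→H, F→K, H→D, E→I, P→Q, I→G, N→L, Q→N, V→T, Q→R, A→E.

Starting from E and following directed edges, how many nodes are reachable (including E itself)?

18

BFS from E visits: E, P, I, Q, G, R, N, B, A, O, D, L, H, F, M, J, K, C
Reachable nodes: 18 of 22 total.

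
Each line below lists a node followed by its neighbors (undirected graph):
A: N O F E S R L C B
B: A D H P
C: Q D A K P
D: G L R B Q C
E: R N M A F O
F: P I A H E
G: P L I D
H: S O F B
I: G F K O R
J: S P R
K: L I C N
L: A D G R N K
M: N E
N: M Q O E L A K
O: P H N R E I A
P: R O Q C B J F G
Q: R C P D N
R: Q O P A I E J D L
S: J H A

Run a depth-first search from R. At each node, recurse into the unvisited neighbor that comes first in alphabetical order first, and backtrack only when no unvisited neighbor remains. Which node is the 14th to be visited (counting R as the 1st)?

P

Visit R
R → A
A → B
B → D
D → C
C → K
K → I
I → F
F → E
E → M
M → N
N → L
L → G
G → P
P → J
J → S
S → H
H → O
P → Q

Visit order: R, A, B, D, C, K, I, F, E, M, N, L, G, P, J, S, H, O, Q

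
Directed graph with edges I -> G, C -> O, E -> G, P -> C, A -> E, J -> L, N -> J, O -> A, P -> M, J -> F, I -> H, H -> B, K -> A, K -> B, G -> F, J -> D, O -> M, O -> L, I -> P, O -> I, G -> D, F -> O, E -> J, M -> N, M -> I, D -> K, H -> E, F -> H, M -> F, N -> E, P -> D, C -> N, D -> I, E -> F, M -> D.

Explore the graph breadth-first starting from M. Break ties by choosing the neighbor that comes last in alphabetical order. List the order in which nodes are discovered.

M → N → I → F → D → J → E → P → H → G → O → K → L → C → B → A

Visit M; enqueue N, I, F, D → queue [N, I, F, D]
Visit N; enqueue J, E → queue [I, F, D, J, E]
Visit I; enqueue P, H, G → queue [F, D, J, E, P, H, G]
Visit F; enqueue O → queue [D, J, E, P, H, G, O]
Visit D; enqueue K → queue [J, E, P, H, G, O, K]
Visit J; enqueue L → queue [E, P, H, G, O, K, L]
Visit E → queue [P, H, G, O, K, L]
Visit P; enqueue C → queue [H, G, O, K, L, C]
Visit H; enqueue B → queue [G, O, K, L, C, B]
Visit G → queue [O, K, L, C, B]
Visit O; enqueue A → queue [K, L, C, B, A]
Visit K → queue [L, C, B, A]
Visit L → queue [C, B, A]
Visit C → queue [B, A]
Visit B → queue [A]
Visit A → queue []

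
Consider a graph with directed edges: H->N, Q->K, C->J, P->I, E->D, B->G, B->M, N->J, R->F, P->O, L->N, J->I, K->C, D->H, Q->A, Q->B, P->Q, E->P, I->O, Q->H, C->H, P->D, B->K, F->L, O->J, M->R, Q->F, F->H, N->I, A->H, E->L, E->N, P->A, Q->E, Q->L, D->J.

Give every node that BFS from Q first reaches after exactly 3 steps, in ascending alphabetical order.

I, J, O, R

Level 0: Q
Level 1: A, B, E, F, H, K, L
Level 2: C, D, G, M, N, P
Level 3: I, J, O, R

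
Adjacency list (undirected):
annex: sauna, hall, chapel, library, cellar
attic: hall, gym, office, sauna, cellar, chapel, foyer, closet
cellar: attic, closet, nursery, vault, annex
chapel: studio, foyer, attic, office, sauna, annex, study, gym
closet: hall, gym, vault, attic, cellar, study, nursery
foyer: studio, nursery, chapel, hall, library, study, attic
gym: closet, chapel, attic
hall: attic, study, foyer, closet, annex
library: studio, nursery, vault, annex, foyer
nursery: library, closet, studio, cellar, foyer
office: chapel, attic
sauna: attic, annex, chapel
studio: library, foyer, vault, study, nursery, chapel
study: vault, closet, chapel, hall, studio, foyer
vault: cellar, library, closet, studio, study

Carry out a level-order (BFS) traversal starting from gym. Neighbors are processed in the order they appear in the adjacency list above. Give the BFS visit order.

Visit gym; enqueue closet, chapel, attic → queue [closet, chapel, attic]
Visit closet; enqueue hall, vault, cellar, study, nursery → queue [chapel, attic, hall, vault, cellar, study, nursery]
Visit chapel; enqueue studio, foyer, office, sauna, annex → queue [attic, hall, vault, cellar, study, nursery, studio, foyer, office, sauna, annex]
Visit attic → queue [hall, vault, cellar, study, nursery, studio, foyer, office, sauna, annex]
Visit hall → queue [vault, cellar, study, nursery, studio, foyer, office, sauna, annex]
Visit vault; enqueue library → queue [cellar, study, nursery, studio, foyer, office, sauna, annex, library]
Visit cellar → queue [study, nursery, studio, foyer, office, sauna, annex, library]
Visit study → queue [nursery, studio, foyer, office, sauna, annex, library]
Visit nursery → queue [studio, foyer, office, sauna, annex, library]
Visit studio → queue [foyer, office, sauna, annex, library]
Visit foyer → queue [office, sauna, annex, library]
Visit office → queue [sauna, annex, library]
Visit sauna → queue [annex, library]
Visit annex → queue [library]
Visit library → queue []

gym -> closet -> chapel -> attic -> hall -> vault -> cellar -> study -> nursery -> studio -> foyer -> office -> sauna -> annex -> library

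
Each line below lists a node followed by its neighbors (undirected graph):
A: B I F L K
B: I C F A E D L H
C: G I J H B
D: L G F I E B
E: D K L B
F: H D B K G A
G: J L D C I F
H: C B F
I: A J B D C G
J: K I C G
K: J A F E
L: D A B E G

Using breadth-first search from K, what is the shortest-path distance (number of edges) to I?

2

Level 0: K
Level 1: A, E, F, J
Level 2: B, C, D, G, H, I, L
I first appears at level 2.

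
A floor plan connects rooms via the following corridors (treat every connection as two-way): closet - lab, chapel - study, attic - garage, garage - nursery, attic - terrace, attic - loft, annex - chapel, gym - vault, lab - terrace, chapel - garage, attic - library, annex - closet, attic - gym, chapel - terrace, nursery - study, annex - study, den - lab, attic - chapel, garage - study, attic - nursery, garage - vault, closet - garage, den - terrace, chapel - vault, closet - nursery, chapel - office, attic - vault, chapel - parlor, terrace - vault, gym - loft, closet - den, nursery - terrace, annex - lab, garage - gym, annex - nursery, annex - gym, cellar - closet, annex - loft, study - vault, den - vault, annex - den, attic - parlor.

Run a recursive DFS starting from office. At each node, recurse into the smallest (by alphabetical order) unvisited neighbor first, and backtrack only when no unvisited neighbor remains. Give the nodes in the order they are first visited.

Visit office
office → chapel
chapel → annex
annex → closet
closet → cellar
closet → den
den → lab
lab → terrace
terrace → attic
attic → garage
garage → gym
gym → loft
gym → vault
vault → study
study → nursery
attic → library
attic → parlor

office chapel annex closet cellar den lab terrace attic garage gym loft vault study nursery library parlor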